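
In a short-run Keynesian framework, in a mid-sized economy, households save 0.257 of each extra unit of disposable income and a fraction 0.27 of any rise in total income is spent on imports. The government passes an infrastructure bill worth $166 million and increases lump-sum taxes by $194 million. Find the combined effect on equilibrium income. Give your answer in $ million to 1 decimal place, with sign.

MPC = 1 − MPS = 1 − 0.257 = 0.743.
Expenditure multiplier = 1/(1 − c + m) = 1/(1 − 0.743 + 0.27) = 1/0.527 ≈ 1.898.
ΔG contributes k·ΔG = (+$166 million) / 0.527 ≈ +$315 million.
ΔT of +$194 million changes first-round spending by −c·ΔT = −$144.142 million, contributing k·(−c·ΔT) = (−$144.142 million) / 0.527 ≈ −$273.5 million.
Net ΔY = k(ΔG − c·ΔT) = (+$21.858 million) / 0.527 ≈ +$41.5 million.

+$41.5 million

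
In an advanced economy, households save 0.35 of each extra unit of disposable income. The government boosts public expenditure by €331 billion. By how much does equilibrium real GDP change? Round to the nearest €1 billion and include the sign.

MPC = 1 − MPS = 1 − 0.35 = 0.65.
Spending multiplier = 1/(1 − MPC) = 1/(1 − 0.65) = 1/0.35 ≈ 2.857.
ΔY = k × ΔG = (+€331 billion) / 0.35 ≈ +€946 billion.

+€946 billion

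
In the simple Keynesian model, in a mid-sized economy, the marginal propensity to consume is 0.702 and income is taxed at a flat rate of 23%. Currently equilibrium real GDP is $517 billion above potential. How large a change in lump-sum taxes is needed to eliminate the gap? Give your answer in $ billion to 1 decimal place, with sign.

Spending multiplier = 1/(1 − c(1−t)) = 1/(1 − 0.702×0.77) = 1/0.45946 ≈ 2.176.
Tax multiplier = −c·k = −0.702/0.45946 ≈ −1.528. Need ΔY = −$517 billion, so ΔT = ΔY/(−c·k) = −(−$517 billion) × 0.45946 / 0.702 ≈ +$338.4 billion.
The government should raise lump-sum taxes by $338.4 billion.

+$338.4 billion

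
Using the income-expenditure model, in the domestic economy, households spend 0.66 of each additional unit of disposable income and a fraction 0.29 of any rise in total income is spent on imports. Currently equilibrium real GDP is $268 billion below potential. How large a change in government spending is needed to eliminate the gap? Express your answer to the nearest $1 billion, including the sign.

Spending multiplier = 1/(1 − c + m) = 1/(1 − 0.66 + 0.29) = 1/0.63 ≈ 1.587.
Need ΔY = +$268 billion, so ΔG = ΔY/k = (+$268 billion) × 0.63 ≈ +$169 billion.
The government should increase government spending by $169 billion.

+$169 billion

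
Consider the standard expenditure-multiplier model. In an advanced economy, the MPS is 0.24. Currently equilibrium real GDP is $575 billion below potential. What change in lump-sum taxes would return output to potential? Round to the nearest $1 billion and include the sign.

MPC = 1 − MPS = 1 − 0.24 = 0.76.
Spending multiplier = 1/(1 − MPC) = 1/(1 − 0.76) = 1/0.24 ≈ 4.167.
Tax multiplier = −c·k = −0.76/0.24 ≈ −3.167. Need ΔY = +$575 billion, so ΔT = ΔY/(−c·k) = −(+$575 billion) × 0.24 / 0.76 ≈ −$182 billion.
The government should cut lump-sum taxes by $182 billion.

−$182 billion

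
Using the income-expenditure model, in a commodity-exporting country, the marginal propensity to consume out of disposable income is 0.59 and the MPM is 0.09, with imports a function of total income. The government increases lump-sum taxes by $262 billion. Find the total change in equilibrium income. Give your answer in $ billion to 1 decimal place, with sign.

A lump-sum tax change of +$262 billion shifts disposable income by −$262 billion; first-round consumption changes by −c × ΔT = −0.59 × (+$262 billion) = −$154.58 billion.
Expenditure multiplier = 1/(1 − c + m) = 1/(1 − 0.59 + 0.09) = 1/0.5 = 2.
The tax multiplier is −c × k = −1.18, so ΔY = k × (−c·ΔT) = (−$154.58 billion) / 0.5 ≈ −$309.2 billion.

−$309.2 billion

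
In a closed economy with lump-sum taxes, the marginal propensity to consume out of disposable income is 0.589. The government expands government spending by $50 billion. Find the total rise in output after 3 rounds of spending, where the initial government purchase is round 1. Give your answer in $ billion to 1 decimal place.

$96.8 billion

Round 1 adds ΔG = $50 billion; each later round is MPC = 0.589 times the previous.
After 3 rounds: 50 + 29.45 + 17.34605 = ΔG·(1 − c^3)/(1 − c) = 50 × (1 − 0.204336469)/0.411 ≈ $96.8 billion.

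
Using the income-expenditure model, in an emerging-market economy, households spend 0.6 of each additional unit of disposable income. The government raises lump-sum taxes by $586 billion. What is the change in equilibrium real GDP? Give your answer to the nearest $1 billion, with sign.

A lump-sum tax change of +$586 billion shifts disposable income by −$586 billion; first-round consumption changes by −c × ΔT = −0.6 × (+$586 billion) = −$351.6 billion.
Expenditure multiplier = 1/(1 − MPC) = 1/(1 − 0.6) = 1/0.4 = 2.5.
The tax multiplier is −c × k = −1.5, so ΔY = k × (−c·ΔT) = (−$351.6 billion) / 0.4 = −$879 billion.

−$879 billion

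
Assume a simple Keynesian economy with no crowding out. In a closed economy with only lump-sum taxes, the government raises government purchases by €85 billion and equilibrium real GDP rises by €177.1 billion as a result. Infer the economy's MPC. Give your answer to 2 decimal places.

0.52

Implied spending multiplier k = ΔY/ΔG = 177.1/85 ≈ 2.0835.
Since k = 1/(1 − MPC), MPC = 1 − 1/k = 1 − ΔG/ΔY = 1 − 85/177.1 ≈ 0.52.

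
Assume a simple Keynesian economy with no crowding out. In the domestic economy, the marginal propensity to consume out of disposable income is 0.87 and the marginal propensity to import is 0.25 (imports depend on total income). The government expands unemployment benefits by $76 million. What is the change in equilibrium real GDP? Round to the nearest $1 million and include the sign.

+$174 million

The transfer change shifts disposable income by +$76 million, so first-round consumption changes by c·ΔTR = 0.87 × (+$76 million) = +$66.12 million.
Expenditure multiplier = 1/(1 − c + m) = 1/(1 − 0.87 + 0.25) = 1/0.38 ≈ 2.632.
The transfer multiplier is c × k ≈ 2.289, so ΔY = k × (c·ΔTR) = (+$66.12 million) / 0.38 = +$174 million.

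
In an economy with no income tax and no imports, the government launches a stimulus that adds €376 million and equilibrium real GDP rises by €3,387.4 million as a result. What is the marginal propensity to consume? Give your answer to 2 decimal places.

0.89

Implied spending multiplier k = ΔY/ΔG = 3,387.4/376 ≈ 9.009.
Since k = 1/(1 − MPC), MPC = 1 − 1/k = 1 − ΔG/ΔY = 1 − 376/3,387.4 ≈ 0.89.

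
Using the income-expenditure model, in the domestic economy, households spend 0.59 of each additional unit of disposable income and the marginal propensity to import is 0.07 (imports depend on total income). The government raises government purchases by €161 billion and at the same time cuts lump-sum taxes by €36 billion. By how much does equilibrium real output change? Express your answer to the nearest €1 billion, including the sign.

+€380 billion

Expenditure multiplier = 1/(1 − c + m) = 1/(1 − 0.59 + 0.07) = 1/0.48 ≈ 2.083.
ΔG contributes k·ΔG = (+€161 billion) / 0.48 ≈ +€335.4 billion.
ΔT of −€36 billion changes first-round spending by −c·ΔT = +€21.24 billion, contributing k·(−c·ΔT) = (+€21.24 billion) / 0.48 ≈ +€44.3 billion.
Net ΔY = k(ΔG − c·ΔT) = (+€182.24 billion) / 0.48 ≈ +€380 billion.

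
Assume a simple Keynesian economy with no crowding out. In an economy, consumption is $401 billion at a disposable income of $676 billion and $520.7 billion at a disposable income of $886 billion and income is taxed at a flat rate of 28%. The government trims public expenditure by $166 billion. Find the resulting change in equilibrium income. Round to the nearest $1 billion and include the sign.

−$282 billion

MPC = ΔC/ΔYd = (520.7 − 401)/(886 − 676) = 119.7/210 = 0.57.
Spending multiplier = 1/(1 − c(1−t)) = 1/(1 − 0.57×0.72) = 1/0.5896 ≈ 1.696.
ΔY = k × ΔG = (−$166 billion) / 0.5896 ≈ −$282 billion.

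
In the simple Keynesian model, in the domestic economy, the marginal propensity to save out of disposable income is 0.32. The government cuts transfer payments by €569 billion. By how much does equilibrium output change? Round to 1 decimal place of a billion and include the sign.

MPC = 1 − MPS = 1 − 0.32 = 0.68.
The transfer change shifts disposable income by −€569 billion, so first-round consumption changes by c·ΔTR = 0.68 × (−€569 billion) = −€386.92 billion.
Expenditure multiplier = 1/(1 − MPC) = 1/(1 − 0.68) = 1/0.32 = 3.125.
The transfer multiplier is c × k = 2.125, so ΔY = k × (c·ΔTR) = (−€386.92 billion) / 0.32 ≈ −€1,209.1 billion.

−€1,209.1 billion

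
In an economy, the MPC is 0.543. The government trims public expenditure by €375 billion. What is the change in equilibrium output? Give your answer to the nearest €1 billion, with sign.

Spending multiplier = 1/(1 − MPC) = 1/(1 − 0.543) = 1/0.457 ≈ 2.188.
ΔY = k × ΔG = (−€375 billion) / 0.457 ≈ −€821 billion.

−€821 billion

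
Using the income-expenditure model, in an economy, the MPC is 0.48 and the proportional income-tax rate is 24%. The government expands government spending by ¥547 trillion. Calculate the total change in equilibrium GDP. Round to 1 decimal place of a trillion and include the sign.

Government-spending multiplier = 1/(1 − c(1−t)) = 1/(1 − 0.48×0.76) = 1/0.6352 ≈ 1.574.
ΔY = k × ΔG = (+¥547 trillion) / 0.6352 ≈ +¥861.1 trillion.

+¥861.1 trillion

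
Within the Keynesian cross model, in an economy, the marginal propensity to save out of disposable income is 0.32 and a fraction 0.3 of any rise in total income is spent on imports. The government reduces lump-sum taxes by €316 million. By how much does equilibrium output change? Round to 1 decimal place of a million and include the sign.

+€346.6 million

MPC = 1 − MPS = 1 − 0.32 = 0.68.
A lump-sum tax change of −€316 million shifts disposable income by +€316 million; first-round consumption changes by −c × ΔT = −0.68 × (−€316 million) = +€214.88 million.
Expenditure multiplier = 1/(1 − c + m) = 1/(1 − 0.68 + 0.3) = 1/0.62 ≈ 1.613.
The tax multiplier is −c × k ≈ −1.097, so ΔY = k × (−c·ΔT) = (+€214.88 million) / 0.62 ≈ +€346.6 million.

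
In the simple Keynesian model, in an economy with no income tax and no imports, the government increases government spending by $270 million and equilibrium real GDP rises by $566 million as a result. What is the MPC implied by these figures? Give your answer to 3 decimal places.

Implied spending multiplier k = ΔY/ΔG = 566/270 ≈ 2.0963.
Since k = 1/(1 − MPC), MPC = 1 − 1/k = 1 − ΔG/ΔY = 1 − 270/566 ≈ 0.523.

0.523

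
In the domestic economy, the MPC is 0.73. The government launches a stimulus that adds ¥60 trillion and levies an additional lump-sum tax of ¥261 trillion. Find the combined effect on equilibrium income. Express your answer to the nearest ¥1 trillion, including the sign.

−¥483 trillion

Expenditure multiplier = 1/(1 − MPC) = 1/(1 − 0.73) = 1/0.27 ≈ 3.704.
ΔG contributes k·ΔG = (+¥60 trillion) / 0.27 ≈ +¥222.2 trillion.
ΔT of +¥261 trillion changes first-round spending by −c·ΔT = −¥190.53 trillion, contributing k·(−c·ΔT) = (−¥190.53 trillion) / 0.27 ≈ −¥705.7 trillion.
Net ΔY = k(ΔG − c·ΔT) = (−¥130.53 trillion) / 0.27 ≈ −¥483 trillion.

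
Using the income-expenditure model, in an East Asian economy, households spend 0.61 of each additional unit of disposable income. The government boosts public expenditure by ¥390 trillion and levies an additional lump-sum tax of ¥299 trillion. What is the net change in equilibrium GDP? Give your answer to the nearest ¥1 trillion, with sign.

+¥532 trillion

Expenditure multiplier = 1/(1 − MPC) = 1/(1 − 0.61) = 1/0.39 ≈ 2.564.
ΔG contributes k·ΔG = (+¥390 trillion) / 0.39 = +¥1,000 trillion.
ΔT of +¥299 trillion changes first-round spending by −c·ΔT = −¥182.39 trillion, contributing k·(−c·ΔT) = (−¥182.39 trillion) / 0.39 ≈ −¥467.7 trillion.
Net ΔY = k(ΔG − c·ΔT) = (+¥207.61 trillion) / 0.39 ≈ +¥532 trillion.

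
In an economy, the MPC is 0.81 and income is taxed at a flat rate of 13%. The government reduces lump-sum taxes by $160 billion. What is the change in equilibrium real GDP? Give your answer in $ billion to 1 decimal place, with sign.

A lump-sum tax change of −$160 billion shifts disposable income by +$160 billion; first-round consumption changes by −c × ΔT = −0.81 × (−$160 billion) = +$129.6 billion.
Expenditure multiplier = 1/(1 − c(1−t)) = 1/(1 − 0.81×0.87) = 1/0.2953 ≈ 3.386.
The tax multiplier is −c × k ≈ −2.743, so ΔY = k × (−c·ΔT) = (+$129.6 billion) / 0.2953 ≈ +$438.9 billion.

+$438.9 billion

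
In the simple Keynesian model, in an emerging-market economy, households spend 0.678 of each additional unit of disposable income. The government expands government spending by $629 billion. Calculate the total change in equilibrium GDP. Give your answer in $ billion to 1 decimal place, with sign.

Spending multiplier = 1/(1 − MPC) = 1/(1 − 0.678) = 1/0.322 ≈ 3.106.
ΔY = k × ΔG = (+$629 billion) / 0.322 ≈ +$1,953.4 billion.

+$1,953.4 billion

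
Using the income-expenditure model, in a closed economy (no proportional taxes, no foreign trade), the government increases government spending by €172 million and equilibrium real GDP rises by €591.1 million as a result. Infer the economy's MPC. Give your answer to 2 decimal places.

0.71

Implied spending multiplier k = ΔY/ΔG = 591.1/172 ≈ 3.4366.
Since k = 1/(1 − MPC), MPC = 1 − 1/k = 1 − ΔG/ΔY = 1 − 172/591.1 ≈ 0.71.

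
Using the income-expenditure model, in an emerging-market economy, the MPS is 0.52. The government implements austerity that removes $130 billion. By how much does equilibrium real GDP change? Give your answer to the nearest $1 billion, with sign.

−$250 billion

MPC = 1 − MPS = 1 − 0.52 = 0.48.
Expenditure multiplier = 1/(1 − MPC) = 1/(1 − 0.48) = 1/0.52 ≈ 1.923.
ΔY = k × ΔG = (−$130 billion) / 0.52 = −$250 billion.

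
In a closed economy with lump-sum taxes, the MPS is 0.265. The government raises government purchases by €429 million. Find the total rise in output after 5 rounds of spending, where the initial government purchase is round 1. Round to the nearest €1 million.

€1,272 million

MPC = 1 − MPS = 1 − 0.265 = 0.735.
Round 1 adds ΔG = €429 million; each later round is MPC = 0.735 times the previous.
After 5 rounds: 429 + 315.315 + 231.756525 + 170.341045875 + 125.200668718125 = ΔG·(1 − c^5)/(1 − c) = 429 × (1 − 0.214504642209375)/0.265 ≈ €1,272 million.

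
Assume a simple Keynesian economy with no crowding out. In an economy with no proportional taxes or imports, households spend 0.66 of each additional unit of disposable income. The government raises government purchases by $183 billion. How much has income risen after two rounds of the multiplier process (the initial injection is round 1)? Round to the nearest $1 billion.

Round 1 adds ΔG = $183 billion; each later round is MPC = 0.66 times the previous.
After 2 rounds: 183 + 120.78 = ΔG·(1 − c^2)/(1 − c) = 183 × (1 − 0.4356)/0.34 ≈ $304 billion.

$304 billion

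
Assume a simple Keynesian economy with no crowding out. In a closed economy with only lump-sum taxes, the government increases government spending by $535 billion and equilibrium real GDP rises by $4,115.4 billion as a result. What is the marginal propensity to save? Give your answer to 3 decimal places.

0.130

Implied spending multiplier k = ΔY/ΔG = 4,115.4/535 ≈ 7.6923.
Since k = 1/(1 − MPC), MPC = 1 − 1/k = 1 − ΔG/ΔY = 1 − 535/4,115.4 ≈ 0.870.
MPS = 1 − MPC = 0.130.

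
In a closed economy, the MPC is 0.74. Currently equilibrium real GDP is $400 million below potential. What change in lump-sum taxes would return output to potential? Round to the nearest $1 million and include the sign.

−$141 million

Spending multiplier = 1/(1 − MPC) = 1/(1 − 0.74) = 1/0.26 ≈ 3.846.
Tax multiplier = −c·k = −0.74/0.26 ≈ −2.846. Need ΔY = +$400 million, so ΔT = ΔY/(−c·k) = −(+$400 million) × 0.26 / 0.74 ≈ −$141 million.
The government should cut lump-sum taxes by $141 million.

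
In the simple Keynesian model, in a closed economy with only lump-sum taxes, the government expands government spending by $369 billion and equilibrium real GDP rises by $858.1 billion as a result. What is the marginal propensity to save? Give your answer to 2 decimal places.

Implied spending multiplier k = ΔY/ΔG = 858.1/369 ≈ 2.3255.
Since k = 1/(1 − MPC), MPC = 1 − 1/k = 1 − ΔG/ΔY = 1 − 369/858.1 ≈ 0.57.
MPS = 1 − MPC = 0.43.

0.43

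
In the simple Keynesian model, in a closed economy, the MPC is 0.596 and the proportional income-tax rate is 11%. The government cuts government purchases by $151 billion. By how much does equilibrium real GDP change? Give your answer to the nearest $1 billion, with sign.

Government-spending multiplier = 1/(1 − c(1−t)) = 1/(1 − 0.596×0.89) = 1/0.46956 ≈ 2.13.
ΔY = k × ΔG = (−$151 billion) / 0.46956 ≈ −$322 billion.

−$322 billion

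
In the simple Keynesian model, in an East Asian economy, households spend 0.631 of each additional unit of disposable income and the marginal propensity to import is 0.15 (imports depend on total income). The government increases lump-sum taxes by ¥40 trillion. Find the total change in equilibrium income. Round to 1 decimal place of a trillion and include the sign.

A lump-sum tax change of +¥40 trillion shifts disposable income by −¥40 trillion; first-round consumption changes by −c × ΔT = −0.631 × (+¥40 trillion) = −¥25.24 trillion.
Expenditure multiplier = 1/(1 − c + m) = 1/(1 − 0.631 + 0.15) = 1/0.519 ≈ 1.927.
The tax multiplier is −c × k ≈ −1.216, so ΔY = k × (−c·ΔT) = (−¥25.24 trillion) / 0.519 ≈ −¥48.6 trillion.

−¥48.6 trillion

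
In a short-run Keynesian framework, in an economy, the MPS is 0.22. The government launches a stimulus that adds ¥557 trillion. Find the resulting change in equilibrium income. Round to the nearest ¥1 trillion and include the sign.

+¥2,532 trillion

MPC = 1 − MPS = 1 − 0.22 = 0.78.
Spending multiplier = 1/(1 − MPC) = 1/(1 − 0.78) = 1/0.22 ≈ 4.545.
ΔY = k × ΔG = (+¥557 trillion) / 0.22 ≈ +¥2,532 trillion.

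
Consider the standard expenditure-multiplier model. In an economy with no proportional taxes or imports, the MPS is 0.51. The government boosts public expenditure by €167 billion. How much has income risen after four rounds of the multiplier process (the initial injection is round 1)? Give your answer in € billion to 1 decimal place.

€308.6 billion

MPC = 1 − MPS = 1 − 0.51 = 0.49.
Round 1 adds ΔG = €167 billion; each later round is MPC = 0.49 times the previous.
After 4 rounds: 167 + 81.83 + 40.0967 + 19.647383 = ΔG·(1 − c^4)/(1 − c) = 167 × (1 − 0.05764801)/0.51 ≈ €308.6 billion.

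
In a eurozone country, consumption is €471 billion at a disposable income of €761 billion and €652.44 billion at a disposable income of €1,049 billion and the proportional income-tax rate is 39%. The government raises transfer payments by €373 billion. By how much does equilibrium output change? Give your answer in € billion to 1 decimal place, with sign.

MPC = ΔC/ΔYd = (652.44 − 471)/(1,049 − 761) = 181.44/288 = 0.63.
The transfer change shifts disposable income by +€373 billion, so first-round consumption changes by c·ΔTR = 0.63 × (+€373 billion) = +€234.99 billion.
Expenditure multiplier = 1/(1 − c(1−t)) = 1/(1 − 0.63×0.61) = 1/0.6157 ≈ 1.624.
The transfer multiplier is c × k ≈ 1.023, so ΔY = k × (c·ΔTR) = (+€234.99 billion) / 0.6157 ≈ +€381.7 billion.

+€381.7 billion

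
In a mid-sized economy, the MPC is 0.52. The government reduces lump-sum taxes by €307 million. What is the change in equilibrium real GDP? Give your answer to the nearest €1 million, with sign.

A lump-sum tax change of −€307 million shifts disposable income by +€307 million; first-round consumption changes by −c × ΔT = −0.52 × (−€307 million) = +€159.64 million.
Expenditure multiplier = 1/(1 − MPC) = 1/(1 − 0.52) = 1/0.48 ≈ 2.083.
The tax multiplier is −c × k ≈ −1.083, so ΔY = k × (−c·ΔT) = (+€159.64 million) / 0.48 ≈ +€333 million.

+€333 million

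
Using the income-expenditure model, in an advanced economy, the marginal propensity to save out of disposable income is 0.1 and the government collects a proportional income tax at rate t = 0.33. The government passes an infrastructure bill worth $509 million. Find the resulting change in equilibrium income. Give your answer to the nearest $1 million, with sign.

MPC = 1 − MPS = 1 − 0.1 = 0.9.
Expenditure multiplier = 1/(1 − c(1−t)) = 1/(1 − 0.9×0.67) = 1/0.397 ≈ 2.519.
ΔY = k × ΔG = (+$509 million) / 0.397 ≈ +$1,282 million.

+$1,282 million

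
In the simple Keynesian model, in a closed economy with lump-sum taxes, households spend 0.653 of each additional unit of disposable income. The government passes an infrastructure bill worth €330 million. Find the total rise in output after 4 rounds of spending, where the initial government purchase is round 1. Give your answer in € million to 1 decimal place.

€778.1 million

Round 1 adds ΔG = €330 million; each later round is MPC = 0.653 times the previous.
After 4 rounds: 330 + 215.49 + 140.71497 + 91.88687541 = ΔG·(1 − c^4)/(1 − c) = 330 × (1 − 0.181824635281)/0.347 ≈ €778.1 million.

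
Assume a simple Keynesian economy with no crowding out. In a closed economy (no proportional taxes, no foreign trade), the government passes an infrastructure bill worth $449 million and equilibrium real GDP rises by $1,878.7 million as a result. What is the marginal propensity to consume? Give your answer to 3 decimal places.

Implied spending multiplier k = ΔY/ΔG = 1,878.7/449 ≈ 4.1842.
Since k = 1/(1 − MPC), MPC = 1 − 1/k = 1 − ΔG/ΔY = 1 − 449/1,878.7 ≈ 0.761.

0.761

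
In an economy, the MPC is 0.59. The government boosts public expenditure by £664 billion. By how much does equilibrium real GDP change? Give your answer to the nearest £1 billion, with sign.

Government-spending multiplier = 1/(1 − MPC) = 1/(1 − 0.59) = 1/0.41 ≈ 2.439.
ΔY = k × ΔG = (+£664 billion) / 0.41 ≈ +£1,620 billion.

+£1,620 billion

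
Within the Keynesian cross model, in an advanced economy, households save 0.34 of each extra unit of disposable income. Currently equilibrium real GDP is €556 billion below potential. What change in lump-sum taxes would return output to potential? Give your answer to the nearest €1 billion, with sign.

−€286 billion

MPC = 1 − MPS = 1 − 0.34 = 0.66.
Spending multiplier = 1/(1 − MPC) = 1/(1 − 0.66) = 1/0.34 ≈ 2.941.
Tax multiplier = −c·k = −0.66/0.34 ≈ −1.941. Need ΔY = +€556 billion, so ΔT = ΔY/(−c·k) = −(+€556 billion) × 0.34 / 0.66 ≈ −€286 billion.
The government should cut lump-sum taxes by €286 billion.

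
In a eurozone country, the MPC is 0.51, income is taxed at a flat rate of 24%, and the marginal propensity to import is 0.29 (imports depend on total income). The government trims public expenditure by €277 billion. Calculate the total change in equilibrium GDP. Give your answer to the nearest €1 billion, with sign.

Expenditure multiplier = 1/(1 − c(1−t) + m) = 1/(1 − 0.51×0.76 + 0.29) = 1/0.9024 ≈ 1.108.
ΔY = k × ΔG = (−€277 billion) / 0.9024 ≈ −€307 billion.

−€307 billion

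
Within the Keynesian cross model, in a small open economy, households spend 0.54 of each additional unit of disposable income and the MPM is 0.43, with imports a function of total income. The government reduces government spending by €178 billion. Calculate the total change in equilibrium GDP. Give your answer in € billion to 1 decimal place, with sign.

−€200.0 billion

Government-spending multiplier = 1/(1 − c + m) = 1/(1 − 0.54 + 0.43) = 1/0.89 ≈ 1.124.
ΔY = k × ΔG = (−€178 billion) / 0.89 = −€200 billion.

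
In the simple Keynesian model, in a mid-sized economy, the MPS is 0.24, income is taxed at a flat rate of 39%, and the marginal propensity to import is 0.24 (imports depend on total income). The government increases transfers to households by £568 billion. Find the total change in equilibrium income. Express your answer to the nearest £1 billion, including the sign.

+£556 billion

MPC = 1 − MPS = 1 − 0.24 = 0.76.
The transfer change shifts disposable income by +£568 billion, so first-round consumption changes by c·ΔTR = 0.76 × (+£568 billion) = +£431.68 billion.
Expenditure multiplier = 1/(1 − c(1−t) + m) = 1/(1 − 0.76×0.61 + 0.24) = 1/0.7764 ≈ 1.288.
The transfer multiplier is c × k ≈ 0.979, so ΔY = k × (c·ΔTR) = (+£431.68 billion) / 0.7764 ≈ +£556 billion.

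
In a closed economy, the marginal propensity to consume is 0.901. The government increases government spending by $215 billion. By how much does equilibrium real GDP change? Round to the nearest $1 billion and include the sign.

Expenditure multiplier = 1/(1 − MPC) = 1/(1 − 0.901) = 1/0.099 ≈ 10.101.
ΔY = k × ΔG = (+$215 billion) / 0.099 ≈ +$2,172 billion.

+$2,172 billion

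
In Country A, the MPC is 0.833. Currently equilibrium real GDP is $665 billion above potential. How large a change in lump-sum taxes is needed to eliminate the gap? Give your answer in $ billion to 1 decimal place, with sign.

+$133.3 billion

Spending multiplier = 1/(1 − MPC) = 1/(1 − 0.833) = 1/0.167 ≈ 5.988.
Tax multiplier = −c·k = −0.833/0.167 ≈ −4.988. Need ΔY = −$665 billion, so ΔT = ΔY/(−c·k) = −(−$665 billion) × 0.167 / 0.833 ≈ +$133.3 billion.
The government should raise lump-sum taxes by $133.3 billion.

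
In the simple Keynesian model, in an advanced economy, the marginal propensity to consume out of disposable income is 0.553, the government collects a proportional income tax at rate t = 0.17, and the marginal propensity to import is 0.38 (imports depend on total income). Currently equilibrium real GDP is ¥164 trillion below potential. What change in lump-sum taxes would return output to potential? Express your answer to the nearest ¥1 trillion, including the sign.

Spending multiplier = 1/(1 − c(1−t) + m) = 1/(1 − 0.553×0.83 + 0.38) = 1/0.92101 ≈ 1.086.
Tax multiplier = −c·k = −0.553/0.92101 ≈ −0.6. Need ΔY = +¥164 trillion, so ΔT = ΔY/(−c·k) = −(+¥164 trillion) × 0.92101 / 0.553 ≈ −¥273 trillion.
The government should cut lump-sum taxes by ¥273 trillion.

−¥273 trillion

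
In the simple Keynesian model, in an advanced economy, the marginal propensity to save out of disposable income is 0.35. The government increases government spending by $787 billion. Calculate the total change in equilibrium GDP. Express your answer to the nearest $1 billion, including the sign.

+$2,249 billion

MPC = 1 − MPS = 1 − 0.35 = 0.65.
Spending multiplier = 1/(1 − MPC) = 1/(1 − 0.65) = 1/0.35 ≈ 2.857.
ΔY = k × ΔG = (+$787 billion) / 0.35 ≈ +$2,249 billion.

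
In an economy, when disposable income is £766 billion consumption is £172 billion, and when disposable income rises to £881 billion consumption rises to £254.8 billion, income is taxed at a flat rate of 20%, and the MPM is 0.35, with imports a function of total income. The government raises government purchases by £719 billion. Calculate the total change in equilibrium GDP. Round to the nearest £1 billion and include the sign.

+£929 billion

MPC = ΔC/ΔYd = (254.8 − 172)/(881 − 766) = 82.8/115 = 0.72.
Spending multiplier = 1/(1 − c(1−t) + m) = 1/(1 − 0.72×0.8 + 0.35) = 1/0.774 ≈ 1.292.
ΔY = k × ΔG = (+£719 billion) / 0.774 ≈ +£929 billion.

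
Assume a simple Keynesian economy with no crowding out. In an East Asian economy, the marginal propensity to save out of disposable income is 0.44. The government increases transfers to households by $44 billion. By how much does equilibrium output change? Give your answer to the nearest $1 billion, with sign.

MPC = 1 − MPS = 1 − 0.44 = 0.56.
The transfer change shifts disposable income by +$44 billion, so first-round consumption changes by c·ΔTR = 0.56 × (+$44 billion) = +$24.64 billion.
Expenditure multiplier = 1/(1 − MPC) = 1/(1 − 0.56) = 1/0.44 ≈ 2.273.
The transfer multiplier is c × k ≈ 1.273, so ΔY = k × (c·ΔTR) = (+$24.64 billion) / 0.44 = +$56 billion.

+$56 billion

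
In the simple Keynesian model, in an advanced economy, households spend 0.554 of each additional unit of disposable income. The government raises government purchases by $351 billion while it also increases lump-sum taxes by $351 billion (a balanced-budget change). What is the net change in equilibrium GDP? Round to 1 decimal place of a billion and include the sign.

Expenditure multiplier = 1/(1 − MPC) = 1/(1 − 0.554) = 1/0.446 ≈ 2.242.
ΔG contributes k·ΔG = (+$351 billion) / 0.446 ≈ +$787 billion.
ΔT of +$351 billion changes first-round spending by −c·ΔT = −$194.454 billion, contributing k·(−c·ΔT) = (−$194.454 billion) / 0.446 ≈ −$436 billion.
With ΔG = ΔT and no other leakages, the balanced-budget multiplier is 1, so ΔY = ΔG = +$351 billion.

+$351.0 billion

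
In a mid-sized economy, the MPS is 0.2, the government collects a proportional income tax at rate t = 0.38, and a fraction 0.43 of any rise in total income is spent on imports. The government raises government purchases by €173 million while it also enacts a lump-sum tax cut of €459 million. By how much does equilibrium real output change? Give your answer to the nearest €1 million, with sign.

MPC = 1 − MPS = 1 − 0.2 = 0.8.
Expenditure multiplier = 1/(1 − c(1−t) + m) = 1/(1 − 0.8×0.62 + 0.43) = 1/0.934 ≈ 1.071.
ΔG contributes k·ΔG = (+€173 million) / 0.934 ≈ +€185.2 million.
ΔT of −€459 million changes first-round spending by −c·ΔT = +€367.2 million, contributing k·(−c·ΔT) = (+€367.2 million) / 0.934 ≈ +€393.1 million.
Net ΔY = k(ΔG − c·ΔT) = (+€540.2 million) / 0.934 ≈ +€578 million.

+€578 million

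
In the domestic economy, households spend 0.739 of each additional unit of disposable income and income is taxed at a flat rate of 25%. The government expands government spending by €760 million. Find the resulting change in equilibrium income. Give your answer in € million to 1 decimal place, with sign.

+€1,705.0 million

Spending multiplier = 1/(1 − c(1−t)) = 1/(1 − 0.739×0.75) = 1/0.44575 ≈ 2.243.
ΔY = k × ΔG = (+€760 million) / 0.44575 ≈ +€1,705 million.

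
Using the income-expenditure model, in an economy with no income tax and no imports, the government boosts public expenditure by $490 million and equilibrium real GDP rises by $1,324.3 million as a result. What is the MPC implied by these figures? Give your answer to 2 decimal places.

0.63

Implied spending multiplier k = ΔY/ΔG = 1,324.3/490 ≈ 2.7027.
Since k = 1/(1 − MPC), MPC = 1 − 1/k = 1 − ΔG/ΔY = 1 − 490/1,324.3 ≈ 0.63.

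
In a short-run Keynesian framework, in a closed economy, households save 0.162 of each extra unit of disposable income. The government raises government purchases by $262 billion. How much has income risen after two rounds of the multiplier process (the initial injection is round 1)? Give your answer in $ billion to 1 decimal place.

MPC = 1 − MPS = 1 − 0.162 = 0.838.
Round 1 adds ΔG = $262 billion; each later round is MPC = 0.838 times the previous.
After 2 rounds: 262 + 219.556 = ΔG·(1 − c^2)/(1 − c) = 262 × (1 − 0.702244)/0.162 ≈ $481.6 billion.

$481.6 billion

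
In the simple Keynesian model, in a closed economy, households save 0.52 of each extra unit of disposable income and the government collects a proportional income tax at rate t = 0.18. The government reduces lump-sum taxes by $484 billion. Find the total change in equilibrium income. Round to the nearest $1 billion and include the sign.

MPC = 1 − MPS = 1 − 0.52 = 0.48.
A lump-sum tax change of −$484 billion shifts disposable income by +$484 billion; first-round consumption changes by −c × ΔT = −0.48 × (−$484 billion) = +$232.32 billion.
Expenditure multiplier = 1/(1 − c(1−t)) = 1/(1 − 0.48×0.82) = 1/0.6064 ≈ 1.649.
The tax multiplier is −c × k ≈ −0.792, so ΔY = k × (−c·ΔT) = (+$232.32 billion) / 0.6064 ≈ +$383 billion.

+$383 billion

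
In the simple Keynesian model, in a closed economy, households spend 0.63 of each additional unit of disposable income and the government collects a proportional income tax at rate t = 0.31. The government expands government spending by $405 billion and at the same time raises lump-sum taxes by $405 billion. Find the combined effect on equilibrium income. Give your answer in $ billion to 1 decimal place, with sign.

Expenditure multiplier = 1/(1 − c(1−t)) = 1/(1 − 0.63×0.69) = 1/0.5653 ≈ 1.769.
ΔG contributes k·ΔG = (+$405 billion) / 0.5653 ≈ +$716.4 billion.
ΔT of +$405 billion changes first-round spending by −c·ΔT = −$255.15 billion, contributing k·(−c·ΔT) = (−$255.15 billion) / 0.5653 ≈ −$451.4 billion.
Net ΔY = k(ΔG − c·ΔT) = (+$149.85 billion) / 0.5653 ≈ +$265.1 billion.

+$265.1 billion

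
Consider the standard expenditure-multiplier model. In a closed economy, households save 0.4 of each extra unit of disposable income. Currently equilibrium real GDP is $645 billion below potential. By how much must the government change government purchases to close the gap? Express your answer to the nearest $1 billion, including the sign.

MPC = 1 − MPS = 1 − 0.4 = 0.6.
Spending multiplier = 1/(1 − MPC) = 1/(1 − 0.6) = 1/0.4 = 2.5.
Need ΔY = +$645 billion, so ΔG = ΔY/k = (+$645 billion) × 0.4 = +$258 billion.
The government should increase government purchases by $258 billion.

+$258 billion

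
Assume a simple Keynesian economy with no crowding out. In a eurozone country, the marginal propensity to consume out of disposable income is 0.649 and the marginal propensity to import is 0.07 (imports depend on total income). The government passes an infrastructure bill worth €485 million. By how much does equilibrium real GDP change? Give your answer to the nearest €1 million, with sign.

Expenditure multiplier = 1/(1 − c + m) = 1/(1 − 0.649 + 0.07) = 1/0.421 ≈ 2.375.
ΔY = k × ΔG = (+€485 million) / 0.421 ≈ +€1,152 million.

+€1,152 million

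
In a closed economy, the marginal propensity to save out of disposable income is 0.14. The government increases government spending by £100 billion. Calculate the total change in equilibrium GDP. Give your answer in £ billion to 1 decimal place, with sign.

+£714.3 billion

MPC = 1 − MPS = 1 − 0.14 = 0.86.
Spending multiplier = 1/(1 − MPC) = 1/(1 − 0.86) = 1/0.14 ≈ 7.143.
ΔY = k × ΔG = (+£100 billion) / 0.14 ≈ +£714.3 billion.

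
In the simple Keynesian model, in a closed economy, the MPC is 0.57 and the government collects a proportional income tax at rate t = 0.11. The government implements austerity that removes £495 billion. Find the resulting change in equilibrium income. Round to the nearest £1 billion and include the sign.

Spending multiplier = 1/(1 − c(1−t)) = 1/(1 − 0.57×0.89) = 1/0.4927 ≈ 2.03.
ΔY = k × ΔG = (−£495 billion) / 0.4927 ≈ −£1,005 billion.

−£1,005 billion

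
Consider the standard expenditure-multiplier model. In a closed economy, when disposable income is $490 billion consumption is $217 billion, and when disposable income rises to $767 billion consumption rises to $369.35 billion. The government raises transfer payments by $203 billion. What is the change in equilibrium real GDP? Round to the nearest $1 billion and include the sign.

+$248 billion

MPC = ΔC/ΔYd = (369.35 − 217)/(767 − 490) = 152.35/277 = 0.55.
The transfer change shifts disposable income by +$203 billion, so first-round consumption changes by c·ΔTR = 0.55 × (+$203 billion) = +$111.65 billion.
Expenditure multiplier = 1/(1 − MPC) = 1/(1 − 0.55) = 1/0.45 ≈ 2.222.
The transfer multiplier is c × k ≈ 1.222, so ΔY = k × (c·ΔTR) = (+$111.65 billion) / 0.45 ≈ +$248 billion.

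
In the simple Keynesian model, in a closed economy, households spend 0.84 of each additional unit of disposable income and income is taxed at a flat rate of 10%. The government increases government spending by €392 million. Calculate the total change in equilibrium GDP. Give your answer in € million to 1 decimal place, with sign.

Expenditure multiplier = 1/(1 − c(1−t)) = 1/(1 − 0.84×0.9) = 1/0.244 ≈ 4.098.
ΔY = k × ΔG = (+€392 million) / 0.244 ≈ +€1,606.6 million.

+€1,606.6 million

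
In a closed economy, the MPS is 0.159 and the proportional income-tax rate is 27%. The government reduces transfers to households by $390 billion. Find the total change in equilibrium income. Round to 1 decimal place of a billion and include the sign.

MPC = 1 − MPS = 1 − 0.159 = 0.841.
The transfer change shifts disposable income by −$390 billion, so first-round consumption changes by c·ΔTR = 0.841 × (−$390 billion) = −$327.99 billion.
Expenditure multiplier = 1/(1 − c(1−t)) = 1/(1 − 0.841×0.73) = 1/0.38607 ≈ 2.59.
The transfer multiplier is c × k ≈ 2.178, so ΔY = k × (c·ΔTR) = (−$327.99 billion) / 0.38607 ≈ −$849.6 billion.

−$849.6 billion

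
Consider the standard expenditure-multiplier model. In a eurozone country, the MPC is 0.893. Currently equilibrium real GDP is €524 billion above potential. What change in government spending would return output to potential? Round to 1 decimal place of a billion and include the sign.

−€56.1 billion

Spending multiplier = 1/(1 − MPC) = 1/(1 − 0.893) = 1/0.107 ≈ 9.346.
Need ΔY = −€524 billion, so ΔG = ΔY/k = (−€524 billion) × 0.107 ≈ −€56.1 billion.
The government should cut government spending by €56.1 billion.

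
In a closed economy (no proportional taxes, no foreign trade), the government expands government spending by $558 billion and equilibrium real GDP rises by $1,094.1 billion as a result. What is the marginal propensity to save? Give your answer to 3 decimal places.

Implied spending multiplier k = ΔY/ΔG = 1,094.1/558 ≈ 1.9608.
Since k = 1/(1 − MPC), MPC = 1 − 1/k = 1 − ΔG/ΔY = 1 − 558/1,094.1 ≈ 0.490.
MPS = 1 − MPC = 0.510.

0.510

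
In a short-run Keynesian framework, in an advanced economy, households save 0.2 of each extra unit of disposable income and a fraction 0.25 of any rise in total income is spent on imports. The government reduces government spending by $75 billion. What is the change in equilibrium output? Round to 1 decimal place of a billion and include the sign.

MPC = 1 − MPS = 1 − 0.2 = 0.8.
Spending multiplier = 1/(1 − c + m) = 1/(1 − 0.8 + 0.25) = 1/0.45 ≈ 2.222.
ΔY = k × ΔG = (−$75 billion) / 0.45 ≈ −$166.7 billion.

−$166.7 billion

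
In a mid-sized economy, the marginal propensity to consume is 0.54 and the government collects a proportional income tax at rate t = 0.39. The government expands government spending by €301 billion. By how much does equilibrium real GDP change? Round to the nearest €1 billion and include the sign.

Spending multiplier = 1/(1 − c(1−t)) = 1/(1 − 0.54×0.61) = 1/0.6706 ≈ 1.491.
ΔY = k × ΔG = (+€301 billion) / 0.6706 ≈ +€449 billion.

+€449 billion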